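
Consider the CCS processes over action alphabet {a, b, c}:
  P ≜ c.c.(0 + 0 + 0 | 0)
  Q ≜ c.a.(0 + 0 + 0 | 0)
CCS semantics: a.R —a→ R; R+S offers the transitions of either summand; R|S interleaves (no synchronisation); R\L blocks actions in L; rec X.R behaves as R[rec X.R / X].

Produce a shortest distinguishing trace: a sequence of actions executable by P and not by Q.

LTS(P): 3 reachable states
  p0 = c.c.(0 + 0 + 0 | 0) → ··c··> p1
  p1 = c.(0 + 0 + 0 | 0) → ··c··> p2
  p2 = 0 + 0 + 0 | 0 → stopped
LTS(Q): 3 reachable states
  q0 = c.a.(0 + 0 + 0 | 0) → ··c··> q1
  q1 = a.(0 + 0 + 0 | 0) → ··a··> q2
  q2 = 0 + 0 + 0 | 0 → stopped
Trace ⟨cc⟩ through P, begin at {p0}:
  after c @ step 1: {p1}
  after c @ step 2: {p2}
  — P admits the full trace.
Trace ⟨cc⟩ through Q, begin at {q0}:
  after c @ step 1: {q1}
  after c @ step 2: ∅ (Q stuck)

cc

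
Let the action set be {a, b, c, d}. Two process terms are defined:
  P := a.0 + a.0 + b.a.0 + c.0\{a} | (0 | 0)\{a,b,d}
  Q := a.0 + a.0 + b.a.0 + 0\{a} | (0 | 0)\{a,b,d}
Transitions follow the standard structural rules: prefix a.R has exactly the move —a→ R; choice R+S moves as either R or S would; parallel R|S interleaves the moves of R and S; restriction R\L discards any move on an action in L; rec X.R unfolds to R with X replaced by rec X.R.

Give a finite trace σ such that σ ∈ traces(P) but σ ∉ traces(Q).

LTS(P): 4 reachable states
  p0 = a.0 + a.0 + b.a.0 + c.0\{a} | (0 | 0)\{a,b,d} ⊢ —a→ p1, —b→ p2, —c→ p3
  p1 = 0 ⊢ ∅
  p2 = a.0 ⊢ —a→ p1
  p3 = 0\{a} | (0 | 0)\{a,b,d} ⊢ ∅
LTS(Q): 3 reachable states
  q0 = a.0 + a.0 + b.a.0 + 0\{a} | (0 | 0)\{a,b,d} ⊢ —a→ q1, —b→ q2
  q1 = 0 ⊢ ∅
  q2 = a.0 ⊢ —a→ q1
Trace ⟨c⟩ through P, begin at {p0}:
  after c @ step 1: {p3}
  — P admits the full trace.
Trace ⟨c⟩ through Q, begin at {q0}:
  after c @ step 1: ∅  — Q cannot continue

c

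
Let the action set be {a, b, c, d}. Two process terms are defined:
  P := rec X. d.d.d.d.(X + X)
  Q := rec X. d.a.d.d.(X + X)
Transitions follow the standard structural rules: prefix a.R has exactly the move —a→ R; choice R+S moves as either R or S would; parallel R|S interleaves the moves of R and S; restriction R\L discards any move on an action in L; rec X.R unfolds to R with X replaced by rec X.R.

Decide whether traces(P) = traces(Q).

trace-distinct — witness ⟨dd⟩

LTS(P): 5 reachable states
  s0 = rec X. d.d.d.d.(X + X) has moves ··d··> s1
  s1 = d.d.d.((rec X. d.d.d.d.(X + X)) + (rec X. d.d.d.d.(X + X))) has moves ··d··> s2
  s2 = d.d.((rec X. d.d.d.d.(X + X)) + (rec X. d.d.d.d.(X + X))) has moves ··d··> s3
  s3 = d.((rec X. d.d.d.d.(X + X)) + (rec X. d.d.d.d.(X + X))) has moves ··d··> s4
  s4 = (rec X. d.d.d.d.(X + X)) + (rec X. d.d.d.d.(X + X)) has moves ··d··> s1
LTS(Q): 5 reachable states
  t0 = rec X. d.a.d.d.(X + X) has moves ··d··> t1
  t1 = a.d.d.((rec X. d.a.d.d.(X + X)) + (rec X. d.a.d.d.(X + X))) has moves ··a··> t2
  t2 = d.d.((rec X. d.a.d.d.(X + X)) + (rec X. d.a.d.d.(X + X))) has moves ··d··> t3
  t3 = d.((rec X. d.a.d.d.(X + X)) + (rec X. d.a.d.d.(X + X))) has moves ··d··> t4
  t4 = (rec X. d.a.d.d.(X + X)) + (rec X. d.a.d.d.(X + X)) has moves ··d··> t1
Trace ⟨dd⟩ through P, begin at {s0}:
  [1] d ⇒ {s1}
  [2] d ⇒ {s2}
  ✓ P
Trace ⟨dd⟩ through Q, begin at {t0}:
  [1] d ⇒ {t1}
  [2] d ⇒ ∅  — Q cannot continue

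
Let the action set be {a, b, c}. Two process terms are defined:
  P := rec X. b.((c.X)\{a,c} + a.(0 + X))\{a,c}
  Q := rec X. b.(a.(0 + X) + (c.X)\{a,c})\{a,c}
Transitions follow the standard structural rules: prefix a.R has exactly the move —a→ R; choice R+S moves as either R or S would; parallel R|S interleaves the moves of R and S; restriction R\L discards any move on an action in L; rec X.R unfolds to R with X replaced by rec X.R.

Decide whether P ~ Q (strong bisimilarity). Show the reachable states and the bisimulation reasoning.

P's transition system — 2 states:
  m0 = rec X. b.((c.X)\{a,c} + a.(0 + X))\{a,c} | --b--▸ m1
  m1 = ((c.(rec X. b.((c.X)\{a,c} + a.(0 + X))\{a,c}))\{a,c} + a.(0 + (rec X. b.((c.X)\{a,c} + a.(0 + X))\{a,c})))\{a,c} | (no moves)
Q's transition system — 2 states:
  n0 = rec X. b.(a.(0 + X) + (c.X)\{a,c})\{a,c} | --b--▸ n1
  n1 = (a.(0 + (rec X. b.(a.(0 + X) + (c.X)\{a,c})\{a,c})) + (c.(rec X. b.(a.(0 + X) + (c.X)\{a,c})\{a,c}))\{a,c})\{a,c} | (no moves)
Coarsest stable partition (strong bisimilarity classes):
  B0 = {m0, n0}
  B1 = {m1, n1}
m0 ∈ B0, n0 ∈ B0 → same block

YES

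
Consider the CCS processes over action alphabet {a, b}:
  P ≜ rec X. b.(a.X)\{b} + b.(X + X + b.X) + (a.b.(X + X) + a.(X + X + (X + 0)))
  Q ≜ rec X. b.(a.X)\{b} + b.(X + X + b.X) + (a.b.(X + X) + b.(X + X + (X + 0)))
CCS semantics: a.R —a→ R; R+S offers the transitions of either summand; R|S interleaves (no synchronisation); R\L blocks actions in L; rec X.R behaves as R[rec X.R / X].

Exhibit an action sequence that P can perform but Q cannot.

aa

LTS(P): 9 reachable states
  m0 = rec X. b.(a.X)\{b} + b.(X + X + b.X) + (a.b.(X + X) + a.(X + X + (X + 0))) has moves -a-> m1, -a-> m2, -b-> m3, -b-> m4
  m1 = (rec X. b.(a.X)\{b} + b.(X + X + b.X) + (a.b.(X + X) + a.(X + X + (X + 0)))) + (rec X. b.(a.X)\{b} + b.(X + X + b.X) + (a.b.(X + X) + a.(X + X + (X + 0)))) + ((rec X. b.(a.X)\{b} + b.(X + X + b.X) + (a.b.(X + X) + a.(X + X + (X + 0)))) + 0) has moves -a-> m1, -a-> m2, -b-> m3, -b-> m4
  m2 = b.((rec X. b.(a.X)\{b} + b.(X + X + b.X) + (a.b.(X + X) + a.(X + X + (X + 0)))) + (rec X. b.(a.X)\{b} + b.(X + X + b.X) + (a.b.(X + X) + a.(X + X + (X + 0))))) has moves -b-> m5
  m3 = (a.(rec X. b.(a.X)\{b} + b.(X + X + b.X) + (a.b.(X + X) + a.(X + X + (X + 0)))))\{b} has moves -a-> m6
  m4 = (rec X. b.(a.X)\{b} + b.(X + X + b.X) + (a.b.(X + X) + a.(X + X + (X + 0)))) + (rec X. b.(a.X)\{b} + b.(X + X + b.X) + (a.b.(X + X) + a.(X + X + (X + 0)))) + b.(rec X. b.(a.X)\{b} + b.(X + X + b.X) + (a.b.(X + X) + a.(X + X + (X + 0)))) has moves -a-> m1, -a-> m2, -b-> m0, -b-> m3, -b-> m4
  m5 = (rec X. b.(a.X)\{b} + b.(X + X + b.X) + (a.b.(X + X) + a.(X + X + (X + 0)))) + (rec X. b.(a.X)\{b} + b.(X + X + b.X) + (a.b.(X + X) + a.(X + X + (X + 0)))) has moves -a-> m1, -a-> m2, -b-> m3, -b-> m4
  m6 = (rec X. b.(a.X)\{b} + b.(X + X + b.X) + (a.b.(X + X) + a.(X + X + (X + 0))))\{b} has moves -a-> m7, -a-> m8
  m7 = ((rec X. b.(a.X)\{b} + b.(X + X + b.X) + (a.b.(X + X) + a.(X + X + (X + 0)))) + (rec X. b.(a.X)\{b} + b.(X + X + b.X) + (a.b.(X + X) + a.(X + X + (X + 0)))) + ((rec X. b.(a.X)\{b} + b.(X + X + b.X) + (a.b.(X + X) + a.(X + X + (X + 0)))) + 0))\{b} has moves -a-> m7, -a-> m8
  m8 = (b.((rec X. b.(a.X)\{b} + b.(X + X + b.X) + (a.b.(X + X) + a.(X + X + (X + 0)))) + (rec X. b.(a.X)\{b} + b.(X + X + b.X) + (a.b.(X + X) + a.(X + X + (X + 0))))))\{b} has moves (no moves)
LTS(Q): 8 reachable states
  n0 = rec X. b.(a.X)\{b} + b.(X + X + b.X) + (a.b.(X + X) + b.(X + X + (X + 0))) has moves -a-> n1, -b-> n2, -b-> n3, -b-> n4
  n1 = b.((rec X. b.(a.X)\{b} + b.(X + X + b.X) + (a.b.(X + X) + b.(X + X + (X + 0)))) + (rec X. b.(a.X)\{b} + b.(X + X + b.X) + (a.b.(X + X) + b.(X + X + (X + 0))))) has moves -b-> n5
  n2 = (a.(rec X. b.(a.X)\{b} + b.(X + X + b.X) + (a.b.(X + X) + b.(X + X + (X + 0)))))\{b} has moves -a-> n6
  n3 = (rec X. b.(a.X)\{b} + b.(X + X + b.X) + (a.b.(X + X) + b.(X + X + (X + 0)))) + (rec X. b.(a.X)\{b} + b.(X + X + b.X) + (a.b.(X + X) + b.(X + X + (X + 0)))) + ((rec X. b.(a.X)\{b} + b.(X + X + b.X) + (a.b.(X + X) + b.(X + X + (X + 0)))) + 0) has moves -a-> n1, -b-> n2, -b-> n3, -b-> n4
  n4 = (rec X. b.(a.X)\{b} + b.(X + X + b.X) + (a.b.(X + X) + b.(X + X + (X + 0)))) + (rec X. b.(a.X)\{b} + b.(X + X + b.X) + (a.b.(X + X) + b.(X + X + (X + 0)))) + b.(rec X. b.(a.X)\{b} + b.(X + X + b.X) + (a.b.(X + X) + b.(X + X + (X + 0)))) has moves -a-> n1, -b-> n0, -b-> n2, -b-> n3, -b-> n4
  n5 = (rec X. b.(a.X)\{b} + b.(X + X + b.X) + (a.b.(X + X) + b.(X + X + (X + 0)))) + (rec X. b.(a.X)\{b} + b.(X + X + b.X) + (a.b.(X + X) + b.(X + X + (X + 0)))) has moves -a-> n1, -b-> n2, -b-> n3, -b-> n4
  n6 = (rec X. b.(a.X)\{b} + b.(X + X + b.X) + (a.b.(X + X) + b.(X + X + (X + 0))))\{b} has moves -a-> n7
  n7 = (b.((rec X. b.(a.X)\{b} + b.(X + X + b.X) + (a.b.(X + X) + b.(X + X + (X + 0)))) + (rec X. b.(a.X)\{b} + b.(X + X + b.X) + (a.b.(X + X) + b.(X + X + (X + 0))))))\{b} has moves (no moves)
Executing aa from P (initial set {m0}):
  step 1 (a): {m1, m2}
  step 2 (a): {m1, m2}
  — P admits the full trace.
Executing aa from Q (initial set {n0}):
  step 1 (a): {n1}
  step 2 (a): ∅  — Q cannot continue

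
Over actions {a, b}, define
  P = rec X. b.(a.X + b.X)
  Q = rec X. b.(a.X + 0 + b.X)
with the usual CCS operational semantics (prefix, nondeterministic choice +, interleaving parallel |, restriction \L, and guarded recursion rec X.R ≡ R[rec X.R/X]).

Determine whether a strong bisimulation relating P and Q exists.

P ~ Q

P's transition system — 2 states:
  s0 = rec X. b.(a.X + b.X) | ··b··> s1
  s1 = a.(rec X. b.(a.X + b.X)) + b.(rec X. b.(a.X + b.X)) | ··a··> s0, ··b··> s0
Q's transition system — 2 states:
  t0 = rec X. b.(a.X + 0 + b.X) | ··b··> t1
  t1 = a.(rec X. b.(a.X + 0 + b.X)) + 0 + b.(rec X. b.(a.X + 0 + b.X)) | ··a··> t0, ··b··> t0
Bisimilarity quotient blocks:
  B0 = {s0, t0}
  B1 = {s1, t1}
s0 ∈ B0, t0 ∈ B0 → same block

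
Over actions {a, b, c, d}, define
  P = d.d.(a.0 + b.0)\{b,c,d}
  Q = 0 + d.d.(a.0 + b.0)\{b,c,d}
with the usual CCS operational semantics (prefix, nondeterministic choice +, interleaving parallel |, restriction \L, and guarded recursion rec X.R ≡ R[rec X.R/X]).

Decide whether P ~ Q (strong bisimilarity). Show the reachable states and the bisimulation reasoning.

P ~ Q

Reachable graph of P (4 states):
  m0 = d.d.(a.0 + b.0)\{b,c,d} → —d→ m1
  m1 = d.(a.0 + b.0)\{b,c,d} → —d→ m2
  m2 = (a.0 + b.0)\{b,c,d} → —a→ m3
  m3 = 0\{b,c,d} → stopped
Reachable graph of Q (4 states):
  n0 = 0 + d.d.(a.0 + b.0)\{b,c,d} → —d→ n1
  n1 = d.(a.0 + b.0)\{b,c,d} → —d→ n2
  n2 = (a.0 + b.0)\{b,c,d} → —a→ n3
  n3 = 0\{b,c,d} → stopped
Coarsest stable partition (strong bisimilarity classes):
  B0 = {m0, n0}
  B1 = {m1, n1}
  B2 = {m2, n2}
  B3 = {m3, n3}
m0 ∈ B0, n0 ∈ B0 → same block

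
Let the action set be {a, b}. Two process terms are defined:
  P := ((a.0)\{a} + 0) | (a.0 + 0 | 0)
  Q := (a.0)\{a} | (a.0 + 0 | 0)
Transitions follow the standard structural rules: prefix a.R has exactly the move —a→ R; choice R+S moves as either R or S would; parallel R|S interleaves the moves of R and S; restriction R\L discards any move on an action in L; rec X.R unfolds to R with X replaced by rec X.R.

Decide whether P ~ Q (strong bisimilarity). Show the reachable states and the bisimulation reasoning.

bisimilar

P's transition system — 2 states:
  s0 = ((a.0)\{a} + 0) | (a.0 + 0 | 0) :: ··a··> s1
  s1 = ((a.0)\{a} + 0) | 0 :: ∅
Q's transition system — 2 states:
  t0 = (a.0)\{a} | (a.0 + 0 | 0) :: ··a··> t1
  t1 = (a.0)\{a} | 0 :: ∅
Bisimilarity quotient blocks:
  B0 = {s0, t0}
  B1 = {s1, t1}
s0 ∈ B0, t0 ∈ B0 → same block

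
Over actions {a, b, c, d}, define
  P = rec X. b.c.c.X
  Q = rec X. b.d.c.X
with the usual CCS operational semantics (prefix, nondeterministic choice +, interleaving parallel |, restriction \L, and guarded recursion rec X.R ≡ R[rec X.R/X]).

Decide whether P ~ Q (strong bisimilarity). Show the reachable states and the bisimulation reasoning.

P ≁ Q

LTS(P): 3 reachable states
  s0 = rec X. b.c.c.X ⊢ =b=> s1
  s1 = c.c.(rec X. b.c.c.X) ⊢ =c=> s2
  s2 = c.(rec X. b.c.c.X) ⊢ =c=> s0
LTS(Q): 3 reachable states
  t0 = rec X. b.d.c.X ⊢ =b=> t1
  t1 = d.c.(rec X. b.d.c.X) ⊢ =d=> t2
  t2 = c.(rec X. b.d.c.X) ⊢ =c=> t0
Bisimilarity quotient blocks:
  B0 = {s0}
  B1 = {s1}
  B2 = {s2}
  B3 = {t0}
  B4 = {t1}
  B5 = {t2}
s0 ∈ B0, t0 ∈ B3 → different blocks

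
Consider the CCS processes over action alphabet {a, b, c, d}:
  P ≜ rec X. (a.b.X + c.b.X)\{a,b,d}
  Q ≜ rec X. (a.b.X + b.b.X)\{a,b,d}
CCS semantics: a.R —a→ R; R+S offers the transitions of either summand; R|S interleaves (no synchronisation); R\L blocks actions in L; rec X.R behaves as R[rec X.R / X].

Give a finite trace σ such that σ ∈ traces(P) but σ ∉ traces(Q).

LTS(P): 2 reachable states
  m0 = rec X. (a.b.X + c.b.X)\{a,b,d} | --c--▸ m1
  m1 = (b.(rec X. (a.b.X + c.b.X)\{a,b,d}))\{a,b,d} | ∅
LTS(Q): 1 reachable states
  n0 = rec X. (a.b.X + b.b.X)\{a,b,d} | ∅
Trace ⟨c⟩ through P, begin at {m0}:
  step 1 (c): {m1}
  ✓ P
Trace ⟨c⟩ through Q, begin at {n0}:
  step 1 (c): ∅  — Q cannot continue

c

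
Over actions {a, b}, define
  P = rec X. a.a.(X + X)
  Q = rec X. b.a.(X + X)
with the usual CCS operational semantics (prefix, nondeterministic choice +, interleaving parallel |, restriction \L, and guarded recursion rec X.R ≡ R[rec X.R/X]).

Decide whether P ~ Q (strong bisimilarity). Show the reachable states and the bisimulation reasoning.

P ≁ Q

Reachable graph of P (3 states):
  s0 = rec X. a.a.(X + X) | —a→ s1
  s1 = a.((rec X. a.a.(X + X)) + (rec X. a.a.(X + X))) | —a→ s2
  s2 = (rec X. a.a.(X + X)) + (rec X. a.a.(X + X)) | —a→ s1
Reachable graph of Q (3 states):
  t0 = rec X. b.a.(X + X) | —b→ t1
  t1 = a.((rec X. b.a.(X + X)) + (rec X. b.a.(X + X))) | —a→ t2
  t2 = (rec X. b.a.(X + X)) + (rec X. b.a.(X + X)) | —b→ t1
Partition-refinement fixed point:
  B0 = {s0, s1, s2}
  B1 = {t0, t2}
  B2 = {t1}
s0 ∈ B0, t0 ∈ B1 → different blocks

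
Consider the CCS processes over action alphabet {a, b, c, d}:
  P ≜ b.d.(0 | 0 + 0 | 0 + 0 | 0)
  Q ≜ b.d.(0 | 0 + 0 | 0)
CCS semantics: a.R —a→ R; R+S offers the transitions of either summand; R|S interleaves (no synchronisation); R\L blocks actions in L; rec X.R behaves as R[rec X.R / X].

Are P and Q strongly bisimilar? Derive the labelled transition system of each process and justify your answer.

bisimilar

P's transition system — 3 states:
  u0 = b.d.(0 | 0 + 0 | 0 + 0 | 0) ⊢ ··b··> u1
  u1 = d.(0 | 0 + 0 | 0 + 0 | 0) ⊢ ··d··> u2
  u2 = 0 | 0 + 0 | 0 + 0 | 0 ⊢ stopped
Q's transition system — 3 states:
  v0 = b.d.(0 | 0 + 0 | 0) ⊢ ··b··> v1
  v1 = d.(0 | 0 + 0 | 0) ⊢ ··d··> v2
  v2 = 0 | 0 + 0 | 0 ⊢ stopped
Coarsest stable partition (strong bisimilarity classes):
  B0 = {u0, v0}
  B1 = {u1, v1}
  B2 = {u2, v2}
u0 ∈ B0, v0 ∈ B0 → same block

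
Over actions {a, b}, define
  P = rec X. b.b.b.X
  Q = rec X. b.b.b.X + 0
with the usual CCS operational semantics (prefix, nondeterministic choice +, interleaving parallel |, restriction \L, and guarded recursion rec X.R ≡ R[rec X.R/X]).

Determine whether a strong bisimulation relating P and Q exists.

P's transition system — 3 states:
  s0 = rec X. b.b.b.X → -b-> s1
  s1 = b.b.(rec X. b.b.b.X) → -b-> s2
  s2 = b.(rec X. b.b.b.X) → -b-> s0
Q's transition system — 3 states:
  t0 = rec X. b.b.b.X + 0 → -b-> t1
  t1 = b.b.(rec X. b.b.b.X + 0) → -b-> t2
  t2 = b.(rec X. b.b.b.X + 0) → -b-> t0
Partition-refinement fixed point:
  B0 = {s0, s1, s2, t0, t1, t2}
s0 ∈ B0, t0 ∈ B0 → same block

YES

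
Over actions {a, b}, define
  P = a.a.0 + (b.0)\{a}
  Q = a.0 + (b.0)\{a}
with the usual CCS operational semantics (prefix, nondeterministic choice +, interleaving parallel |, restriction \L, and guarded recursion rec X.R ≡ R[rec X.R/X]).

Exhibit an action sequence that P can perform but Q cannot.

P's transition system — 4 states:
  u0 = a.a.0 + (b.0)\{a} → --a--▸ u1, --b--▸ u2
  u1 = a.0 → --a--▸ u3
  u2 = 0\{a} → (no moves)
  u3 = 0 → (no moves)
Q's transition system — 3 states:
  v0 = a.0 + (b.0)\{a} → --a--▸ v1, --b--▸ v2
  v1 = 0 → (no moves)
  v2 = 0\{a} → (no moves)
Executing aa from P (initial set {u0}):
  [1] a ⇒ {u1}
  [2] a ⇒ {u3}
  P completes σ.
Executing aa from Q (initial set {v0}):
  [1] a ⇒ {v1}
  [2] a ⇒ ∅ (Q stuck)

aa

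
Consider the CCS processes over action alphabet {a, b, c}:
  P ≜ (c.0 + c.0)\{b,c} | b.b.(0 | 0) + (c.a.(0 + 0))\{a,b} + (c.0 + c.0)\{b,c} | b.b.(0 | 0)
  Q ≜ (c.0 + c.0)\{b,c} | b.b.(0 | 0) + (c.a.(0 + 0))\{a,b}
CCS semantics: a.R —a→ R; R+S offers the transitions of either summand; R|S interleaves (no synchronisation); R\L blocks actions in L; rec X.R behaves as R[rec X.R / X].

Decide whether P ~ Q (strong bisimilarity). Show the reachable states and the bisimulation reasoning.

Reachable graph of P (4 states):
  m0 = (c.0 + c.0)\{b,c} | b.b.(0 | 0) + (c.a.(0 + 0))\{a,b} + (c.0 + c.0)\{b,c} | b.b.(0 | 0) → --b--▸ m1, --c--▸ m2
  m1 = (c.0 + c.0)\{b,c} | b.(0 | 0) → --b--▸ m3
  m2 = (a.(0 + 0))\{a,b} → stopped
  m3 = (c.0 + c.0)\{b,c} | (0 | 0) → stopped
Reachable graph of Q (4 states):
  n0 = (c.0 + c.0)\{b,c} | b.b.(0 | 0) + (c.a.(0 + 0))\{a,b} → --b--▸ n1, --c--▸ n2
  n1 = (c.0 + c.0)\{b,c} | b.(0 | 0) → --b--▸ n3
  n2 = (a.(0 + 0))\{a,b} → stopped
  n3 = (c.0 + c.0)\{b,c} | (0 | 0) → stopped
Partition-refinement fixed point:
  B0 = {m0, n0}
  B1 = {m2, m3, n2, n3}
  B2 = {m1, n1}
m0 ∈ B0, n0 ∈ B0 → same block

P ~ Q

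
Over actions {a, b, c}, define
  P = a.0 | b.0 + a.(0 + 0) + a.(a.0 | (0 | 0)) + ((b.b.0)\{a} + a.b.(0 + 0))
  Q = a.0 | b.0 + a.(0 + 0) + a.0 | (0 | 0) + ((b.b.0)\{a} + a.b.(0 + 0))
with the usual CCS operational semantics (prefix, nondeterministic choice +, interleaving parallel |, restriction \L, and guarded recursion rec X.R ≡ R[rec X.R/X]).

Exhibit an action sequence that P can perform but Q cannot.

aa

P's transition system — 10 states:
  s0 = a.0 | b.0 + a.(0 + 0) + a.(a.0 | (0 | 0)) + ((b.b.0)\{a} + a.b.(0 + 0)) :: —a→ s1, —a→ s2, —a→ s3, —a→ s4, —b→ s5, —b→ s6
  s1 = 0 + 0 :: (no moves)
  s2 = 0 | b.0 :: —b→ s7
  s3 = a.0 | (0 | 0) :: —a→ s8
  s4 = b.(0 + 0) :: —b→ s1
  s5 = (b.0)\{a} :: —b→ s9
  s6 = a.0 | 0 :: —a→ s7
  s7 = 0 | 0 :: (no moves)
  s8 = 0 | (0 | 0) :: (no moves)
  s9 = 0\{a} :: (no moves)
Q's transition system — 9 states:
  t0 = a.0 | b.0 + a.(0 + 0) + a.0 | (0 | 0) + ((b.b.0)\{a} + a.b.(0 + 0)) :: —a→ t1, —a→ t2, —a→ t3, —a→ t4, —b→ t5, —b→ t6
  t1 = 0 + 0 :: (no moves)
  t2 = 0 | (0 | 0) :: (no moves)
  t3 = 0 | b.0 :: —b→ t7
  t4 = b.(0 + 0) :: —b→ t1
  t5 = (b.0)\{a} :: —b→ t8
  t6 = a.0 | 0 :: —a→ t7
  t7 = 0 | 0 :: (no moves)
  t8 = 0\{a} :: (no moves)
Run σ = ⟨aa⟩ on P: start {s0}
  step 1 (a): {s1, s2, s3, s4}
  step 2 (a): {s8}
  ✓ P
Run σ = ⟨aa⟩ on Q: start {t0}
  step 1 (a): {t1, t2, t3, t4}
  step 2 (a): no successor for Q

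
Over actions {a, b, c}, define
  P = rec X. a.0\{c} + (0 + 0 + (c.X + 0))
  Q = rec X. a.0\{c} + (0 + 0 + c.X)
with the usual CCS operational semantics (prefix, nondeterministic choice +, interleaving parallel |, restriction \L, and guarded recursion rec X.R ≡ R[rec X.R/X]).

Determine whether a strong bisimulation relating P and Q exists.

bisimilar

Reachable graph of P (2 states):
  s0 = rec X. a.0\{c} + (0 + 0 + (c.X + 0)) → —a→ s1, —c→ s0
  s1 = 0\{c} → (no moves)
Reachable graph of Q (2 states):
  t0 = rec X. a.0\{c} + (0 + 0 + c.X) → —a→ t1, —c→ t0
  t1 = 0\{c} → (no moves)
Partition-refinement fixed point:
  B0 = {s0, t0}
  B1 = {s1, t1}
s0 ∈ B0, t0 ∈ B0 → same block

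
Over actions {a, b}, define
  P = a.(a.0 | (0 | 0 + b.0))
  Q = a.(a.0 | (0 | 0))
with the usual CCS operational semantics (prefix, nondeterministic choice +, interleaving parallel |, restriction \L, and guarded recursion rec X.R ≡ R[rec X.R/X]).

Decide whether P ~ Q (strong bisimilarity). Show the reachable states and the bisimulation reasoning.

NO

LTS(P): 5 reachable states
  u0 = a.(a.0 | (0 | 0 + b.0)) :: -a-> u1
  u1 = a.0 | (0 | 0 + b.0) :: -a-> u2, -b-> u3
  u2 = 0 | (0 | 0 + b.0) :: -b-> u4
  u3 = a.0 | 0 :: -a-> u4
  u4 = 0 | 0 :: ·
LTS(Q): 3 reachable states
  v0 = a.(a.0 | (0 | 0)) :: -a-> v1
  v1 = a.0 | (0 | 0) :: -a-> v2
  v2 = 0 | (0 | 0) :: ·
Coarsest stable partition (strong bisimilarity classes):
  B0 = {u0}
  B1 = {u1}
  B2 = {u2}
  B3 = {u4, v2}
  B4 = {u3, v1}
  B5 = {v0}
u0 ∈ B0, v0 ∈ B5 → different blocks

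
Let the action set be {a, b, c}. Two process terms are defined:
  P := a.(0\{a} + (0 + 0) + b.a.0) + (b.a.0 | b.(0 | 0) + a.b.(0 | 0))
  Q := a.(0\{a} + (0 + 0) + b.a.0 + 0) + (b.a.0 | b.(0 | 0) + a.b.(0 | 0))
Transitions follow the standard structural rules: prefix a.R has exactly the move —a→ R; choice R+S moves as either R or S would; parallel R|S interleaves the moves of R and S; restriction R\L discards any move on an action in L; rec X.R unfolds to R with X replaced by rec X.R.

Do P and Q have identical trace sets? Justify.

Reachable graph of P (11 states):
  m0 = a.(0\{a} + (0 + 0) + b.a.0) + (b.a.0 | b.(0 | 0) + a.b.(0 | 0)) → --a--▸ m1, --a--▸ m2, --b--▸ m3, --b--▸ m4
  m1 = 0\{a} + (0 + 0) + b.a.0 → --b--▸ m5
  m2 = b.(0 | 0) → --b--▸ m6
  m3 = a.0 | b.(0 | 0) → --a--▸ m7, --b--▸ m8
  m4 = b.a.0 | (0 | 0) → --b--▸ m8
  m5 = a.0 → --a--▸ m9
  m6 = 0 | 0 → deadlocked
  m7 = 0 | b.(0 | 0) → --b--▸ m10
  m8 = a.0 | (0 | 0) → --a--▸ m10
  m9 = 0 → deadlocked
  m10 = 0 | (0 | 0) → deadlocked
Reachable graph of Q (11 states):
  n0 = a.(0\{a} + (0 + 0) + b.a.0 + 0) + (b.a.0 | b.(0 | 0) + a.b.(0 | 0)) → --a--▸ n1, --a--▸ n2, --b--▸ n3, --b--▸ n4
  n1 = 0\{a} + (0 + 0) + b.a.0 + 0 → --b--▸ n5
  n2 = b.(0 | 0) → --b--▸ n6
  n3 = a.0 | b.(0 | 0) → --a--▸ n7, --b--▸ n8
  n4 = b.a.0 | (0 | 0) → --b--▸ n8
  n5 = a.0 → --a--▸ n9
  n6 = 0 | 0 → deadlocked
  n7 = 0 | b.(0 | 0) → --b--▸ n10
  n8 = a.0 | (0 | 0) → --a--▸ n10
  n9 = 0 → deadlocked
  n10 = 0 | (0 | 0) → deadlocked
Partition-refinement fixed point:
  B0 = {m0, n0}
  B1 = {m3, n3}
  B2 = {m2, m7, n2, n7}
  B3 = {m10, m6, m9, n10, n6, n9}
  B4 = {m5, m8, n5, n8}
  B5 = {m1, m4, n1, n4}
m0 ∈ B0, n0 ∈ B0 → same block
Bisimilar ⇒ trace-equivalent.

YES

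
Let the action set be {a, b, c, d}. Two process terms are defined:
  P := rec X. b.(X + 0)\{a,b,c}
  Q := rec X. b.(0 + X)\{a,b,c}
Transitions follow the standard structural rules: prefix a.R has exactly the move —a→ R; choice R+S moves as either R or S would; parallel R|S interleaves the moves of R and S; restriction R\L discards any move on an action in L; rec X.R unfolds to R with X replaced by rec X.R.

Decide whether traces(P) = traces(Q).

traces(P) = traces(Q)

P's transition system — 2 states:
  p0 = rec X. b.(X + 0)\{a,b,c} :: ··b··> p1
  p1 = ((rec X. b.(X + 0)\{a,b,c}) + 0)\{a,b,c} :: ·
Q's transition system — 2 states:
  q0 = rec X. b.(0 + X)\{a,b,c} :: ··b··> q1
  q1 = (0 + (rec X. b.(0 + X)\{a,b,c}))\{a,b,c} :: ·
Partition-refinement fixed point:
  B0 = {p0, q0}
  B1 = {p1, q1}
p0 ∈ B0, q0 ∈ B0 → same block
Bisimilar ⇒ trace-equivalent.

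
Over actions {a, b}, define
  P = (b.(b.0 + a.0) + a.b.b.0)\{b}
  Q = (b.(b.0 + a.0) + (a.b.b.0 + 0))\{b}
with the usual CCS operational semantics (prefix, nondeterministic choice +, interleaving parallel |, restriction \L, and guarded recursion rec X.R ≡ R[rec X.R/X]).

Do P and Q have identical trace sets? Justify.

P's transition system — 2 states:
  p0 = (b.(b.0 + a.0) + a.b.b.0)\{b} has moves =a=> p1
  p1 = (b.b.0)\{b} has moves ∅
Q's transition system — 2 states:
  q0 = (b.(b.0 + a.0) + (a.b.b.0 + 0))\{b} has moves =a=> q1
  q1 = (b.b.0)\{b} has moves ∅
Partition-refinement fixed point:
  B0 = {p0, q0}
  B1 = {p1, q1}
p0 ∈ B0, q0 ∈ B0 → same block
Bisimilar ⇒ trace-equivalent.

traces(P) = traces(Q)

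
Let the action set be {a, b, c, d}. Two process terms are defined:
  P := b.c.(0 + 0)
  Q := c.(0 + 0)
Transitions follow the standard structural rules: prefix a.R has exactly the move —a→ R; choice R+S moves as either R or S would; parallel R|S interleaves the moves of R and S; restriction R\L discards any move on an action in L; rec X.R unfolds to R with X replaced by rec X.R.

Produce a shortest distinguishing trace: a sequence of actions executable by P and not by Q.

P's transition system — 3 states:
  p0 = b.c.(0 + 0) → -b-> p1
  p1 = c.(0 + 0) → -c-> p2
  p2 = 0 + 0 → ·
Q's transition system — 2 states:
  q0 = c.(0 + 0) → -c-> q1
  q1 = 0 + 0 → ·
Executing b from P (initial set {p0}):
  after b @ step 1: {p1}
  — P admits the full trace.
Executing b from Q (initial set {q0}):
  after b @ step 1: ∅ (Q stuck)

b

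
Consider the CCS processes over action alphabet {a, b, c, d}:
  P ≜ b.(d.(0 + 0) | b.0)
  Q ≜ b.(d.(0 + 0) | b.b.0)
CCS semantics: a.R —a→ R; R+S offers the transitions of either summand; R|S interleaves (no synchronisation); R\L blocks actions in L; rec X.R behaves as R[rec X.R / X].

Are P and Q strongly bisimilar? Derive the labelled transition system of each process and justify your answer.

not bisimilar

P's transition system — 5 states:
  m0 = b.(d.(0 + 0) | b.0) | —b→ m1
  m1 = d.(0 + 0) | b.0 | —b→ m2, —d→ m3
  m2 = d.(0 + 0) | 0 | —d→ m4
  m3 = (0 + 0) | b.0 | —b→ m4
  m4 = (0 + 0) | 0 | deadlocked
Q's transition system — 7 states:
  n0 = b.(d.(0 + 0) | b.b.0) | —b→ n1
  n1 = d.(0 + 0) | b.b.0 | —b→ n2, —d→ n3
  n2 = d.(0 + 0) | b.0 | —b→ n4, —d→ n5
  n3 = (0 + 0) | b.b.0 | —b→ n5
  n4 = d.(0 + 0) | 0 | —d→ n6
  n5 = (0 + 0) | b.0 | —b→ n6
  n6 = (0 + 0) | 0 | deadlocked
Partition-refinement fixed point:
  B0 = {m0}
  B1 = {m1, n2}
  B2 = {m2, n4}
  B3 = {m4, n6}
  B4 = {m3, n5}
  B5 = {n0}
  B6 = {n1}
  B7 = {n3}
m0 ∈ B0, n0 ∈ B5 → different blocks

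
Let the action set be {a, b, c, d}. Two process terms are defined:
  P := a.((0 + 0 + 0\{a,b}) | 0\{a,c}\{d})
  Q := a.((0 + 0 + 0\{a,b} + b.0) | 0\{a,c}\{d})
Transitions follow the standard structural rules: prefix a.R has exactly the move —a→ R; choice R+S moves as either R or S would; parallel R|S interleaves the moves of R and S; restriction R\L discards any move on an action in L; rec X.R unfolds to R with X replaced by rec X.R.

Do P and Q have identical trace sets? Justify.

Reachable graph of P (2 states):
  m0 = a.((0 + 0 + 0\{a,b}) | 0\{a,c}\{d}) | =a=> m1
  m1 = (0 + 0 + 0\{a,b}) | 0\{a,c}\{d} | ·
Reachable graph of Q (3 states):
  n0 = a.((0 + 0 + 0\{a,b} + b.0) | 0\{a,c}\{d}) | =a=> n1
  n1 = (0 + 0 + 0\{a,b} + b.0) | 0\{a,c}\{d} | =b=> n2
  n2 = 0 | 0\{a,c}\{d} | ·
Run σ = ⟨ab⟩ on Q: start {n0}
  [1] a ⇒ {n1}
  [2] b ⇒ {n2}
  Q completes σ.
Run σ = ⟨ab⟩ on P: start {m0}
  [1] a ⇒ {m1}
  [2] b ⇒ ∅  — P cannot continue

trace-distinct — witness ⟨ab⟩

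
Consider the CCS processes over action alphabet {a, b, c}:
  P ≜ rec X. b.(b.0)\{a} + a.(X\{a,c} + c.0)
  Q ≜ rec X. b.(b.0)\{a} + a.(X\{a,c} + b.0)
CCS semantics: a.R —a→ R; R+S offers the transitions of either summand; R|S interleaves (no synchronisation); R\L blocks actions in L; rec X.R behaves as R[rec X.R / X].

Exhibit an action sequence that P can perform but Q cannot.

ac

LTS(P): 7 reachable states
  m0 = rec X. b.(b.0)\{a} + a.(X\{a,c} + c.0) :: —a→ m1, —b→ m2
  m1 = (rec X. b.(b.0)\{a} + a.(X\{a,c} + c.0))\{a,c} + c.0 :: —b→ m3, —c→ m4
  m2 = (b.0)\{a} :: —b→ m5
  m3 = (b.0)\{a}\{a,c} :: —b→ m6
  m4 = 0 :: (no moves)
  m5 = 0\{a} :: (no moves)
  m6 = 0\{a}\{a,c} :: (no moves)
LTS(Q): 7 reachable states
  n0 = rec X. b.(b.0)\{a} + a.(X\{a,c} + b.0) :: —a→ n1, —b→ n2
  n1 = (rec X. b.(b.0)\{a} + a.(X\{a,c} + b.0))\{a,c} + b.0 :: —b→ n3, —b→ n4
  n2 = (b.0)\{a} :: —b→ n5
  n3 = (b.0)\{a}\{a,c} :: —b→ n6
  n4 = 0 :: (no moves)
  n5 = 0\{a} :: (no moves)
  n6 = 0\{a}\{a,c} :: (no moves)
Trace ⟨ac⟩ through P, begin at {m0}:
  step 1 (a): {m1}
  step 2 (c): {m4}
  — P admits the full trace.
Trace ⟨ac⟩ through Q, begin at {n0}:
  step 1 (a): {n1}
  step 2 (c): ∅ (Q stuck)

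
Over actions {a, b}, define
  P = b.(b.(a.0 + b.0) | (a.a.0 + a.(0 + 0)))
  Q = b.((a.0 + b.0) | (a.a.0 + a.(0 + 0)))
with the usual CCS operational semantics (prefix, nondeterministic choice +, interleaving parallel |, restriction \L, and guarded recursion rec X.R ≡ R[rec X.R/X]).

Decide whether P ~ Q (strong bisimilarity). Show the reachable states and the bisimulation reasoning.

not bisimilar

P's transition system — 13 states:
  p0 = b.(b.(a.0 + b.0) | (a.a.0 + a.(0 + 0))) :: ··b··> p1
  p1 = b.(a.0 + b.0) | (a.a.0 + a.(0 + 0)) :: ··a··> p2, ··a··> p3, ··b··> p4
  p2 = b.(a.0 + b.0) | (0 + 0) :: ··b··> p5
  p3 = b.(a.0 + b.0) | a.0 :: ··a··> p6, ··b··> p7
  p4 = (a.0 + b.0) | (a.a.0 + a.(0 + 0)) :: ··a··> p5, ··a··> p7, ··a··> p8, ··b··> p8
  p5 = (a.0 + b.0) | (0 + 0) :: ··a··> p9, ··b··> p9
  p6 = b.(a.0 + b.0) | 0 :: ··b··> p10
  p7 = (a.0 + b.0) | a.0 :: ··a··> p10, ··a··> p11, ··b··> p11
  p8 = 0 | (a.a.0 + a.(0 + 0)) :: ··a··> p11, ··a··> p9
  p9 = 0 | (0 + 0) :: (no moves)
  p10 = (a.0 + b.0) | 0 :: ··a··> p12, ··b··> p12
  p11 = 0 | a.0 :: ··a··> p12
  p12 = 0 | 0 :: (no moves)
Q's transition system — 9 states:
  q0 = b.((a.0 + b.0) | (a.a.0 + a.(0 + 0))) :: ··b··> q1
  q1 = (a.0 + b.0) | (a.a.0 + a.(0 + 0)) :: ··a··> q2, ··a··> q3, ··a··> q4, ··b··> q4
  q2 = (a.0 + b.0) | (0 + 0) :: ··a··> q5, ··b··> q5
  q3 = (a.0 + b.0) | a.0 :: ··a··> q6, ··a··> q7, ··b··> q7
  q4 = 0 | (a.a.0 + a.(0 + 0)) :: ··a··> q5, ··a··> q7
  q5 = 0 | (0 + 0) :: (no moves)
  q6 = (a.0 + b.0) | 0 :: ··a··> q8, ··b··> q8
  q7 = 0 | a.0 :: ··a··> q8
  q8 = 0 | 0 :: (no moves)
Partition-refinement fixed point:
  B0 = {p0}
  B1 = {p1}
  B2 = {p2, p6}
  B3 = {p10, p5, q2, q6}
  B4 = {p12, p9, q5, q8}
  B5 = {p3}
  B6 = {p7, q3}
  B7 = {p11, q7}
  B8 = {p4, q1}
  B9 = {p8, q4}
  B10 = {q0}
p0 ∈ B0, q0 ∈ B10 → different blocks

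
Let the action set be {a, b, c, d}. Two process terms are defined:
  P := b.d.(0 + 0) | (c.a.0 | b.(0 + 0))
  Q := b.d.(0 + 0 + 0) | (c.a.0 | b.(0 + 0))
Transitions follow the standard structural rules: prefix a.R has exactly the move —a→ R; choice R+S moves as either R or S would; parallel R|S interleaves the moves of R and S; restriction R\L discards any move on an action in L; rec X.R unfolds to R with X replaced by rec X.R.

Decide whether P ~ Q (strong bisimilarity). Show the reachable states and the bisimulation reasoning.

P's transition system — 18 states:
  p0 = b.d.(0 + 0) | (c.a.0 | b.(0 + 0)) → —b→ p1, —b→ p2, —c→ p3
  p1 = b.d.(0 + 0) | (c.a.0 | (0 + 0)) → —b→ p4, —c→ p5
  p2 = d.(0 + 0) | (c.a.0 | b.(0 + 0)) → —b→ p4, —c→ p6, —d→ p7
  p3 = b.d.(0 + 0) | (a.0 | b.(0 + 0)) → —a→ p8, —b→ p5, —b→ p6
  p4 = d.(0 + 0) | (c.a.0 | (0 + 0)) → —c→ p9, —d→ p10
  p5 = b.d.(0 + 0) | (a.0 | (0 + 0)) → —a→ p11, —b→ p9
  p6 = d.(0 + 0) | (a.0 | b.(0 + 0)) → —a→ p12, —b→ p9, —d→ p13
  p7 = (0 + 0) | (c.a.0 | b.(0 + 0)) → —b→ p10, —c→ p13
  p8 = b.d.(0 + 0) | (0 | b.(0 + 0)) → —b→ p11, —b→ p12
  p9 = d.(0 + 0) | (a.0 | (0 + 0)) → —a→ p14, —d→ p15
  p10 = (0 + 0) | (c.a.0 | (0 + 0)) → —c→ p15
  p11 = b.d.(0 + 0) | (0 | (0 + 0)) → —b→ p14
  p12 = d.(0 + 0) | (0 | b.(0 + 0)) → —b→ p14, —d→ p16
  p13 = (0 + 0) | (a.0 | b.(0 + 0)) → —a→ p16, —b→ p15
  p14 = d.(0 + 0) | (0 | (0 + 0)) → —d→ p17
  p15 = (0 + 0) | (a.0 | (0 + 0)) → —a→ p17
  p16 = (0 + 0) | (0 | b.(0 + 0)) → —b→ p17
  p17 = (0 + 0) | (0 | (0 + 0)) → stopped
Q's transition system — 18 states:
  q0 = b.d.(0 + 0 + 0) | (c.a.0 | b.(0 + 0)) → —b→ q1, —b→ q2, —c→ q3
  q1 = b.d.(0 + 0 + 0) | (c.a.0 | (0 + 0)) → —b→ q4, —c→ q5
  q2 = d.(0 + 0 + 0) | (c.a.0 | b.(0 + 0)) → —b→ q4, —c→ q6, —d→ q7
  q3 = b.d.(0 + 0 + 0) | (a.0 | b.(0 + 0)) → —a→ q8, —b→ q5, —b→ q6
  q4 = d.(0 + 0 + 0) | (c.a.0 | (0 + 0)) → —c→ q9, —d→ q10
  q5 = b.d.(0 + 0 + 0) | (a.0 | (0 + 0)) → —a→ q11, —b→ q9
  q6 = d.(0 + 0 + 0) | (a.0 | b.(0 + 0)) → —a→ q12, —b→ q9, —d→ q13
  q7 = (0 + 0 + 0) | (c.a.0 | b.(0 + 0)) → —b→ q10, —c→ q13
  q8 = b.d.(0 + 0 + 0) | (0 | b.(0 + 0)) → —b→ q11, —b→ q12
  q9 = d.(0 + 0 + 0) | (a.0 | (0 + 0)) → —a→ q14, —d→ q15
  q10 = (0 + 0 + 0) | (c.a.0 | (0 + 0)) → —c→ q15
  q11 = b.d.(0 + 0 + 0) | (0 | (0 + 0)) → —b→ q14
  q12 = d.(0 + 0 + 0) | (0 | b.(0 + 0)) → —b→ q14, —d→ q16
  q13 = (0 + 0 + 0) | (a.0 | b.(0 + 0)) → —a→ q16, —b→ q15
  q14 = d.(0 + 0 + 0) | (0 | (0 + 0)) → —d→ q17
  q15 = (0 + 0 + 0) | (a.0 | (0 + 0)) → —a→ q17
  q16 = (0 + 0 + 0) | (0 | b.(0 + 0)) → —b→ q17
  q17 = (0 + 0 + 0) | (0 | (0 + 0)) → stopped
Coarsest stable partition (strong bisimilarity classes):
  B0 = {p0, q0}
  B1 = {p1, q1}
  B2 = {p5, q5}
  B3 = {p9, q9}
  B4 = {p14, q14}
  B5 = {p17, q17}
  B6 = {p15, q15}
  B7 = {p11, q11}
  B8 = {p4, q4}
  B9 = {p10, q10}
  B10 = {p3, q3}
  B11 = {p6, q6}
  B12 = {p12, q12}
  B13 = {p16, q16}
  B14 = {p13, q13}
  B15 = {p8, q8}
  B16 = {p2, q2}
  B17 = {p7, q7}
p0 ∈ B0, q0 ∈ B0 → same block

P ~ Q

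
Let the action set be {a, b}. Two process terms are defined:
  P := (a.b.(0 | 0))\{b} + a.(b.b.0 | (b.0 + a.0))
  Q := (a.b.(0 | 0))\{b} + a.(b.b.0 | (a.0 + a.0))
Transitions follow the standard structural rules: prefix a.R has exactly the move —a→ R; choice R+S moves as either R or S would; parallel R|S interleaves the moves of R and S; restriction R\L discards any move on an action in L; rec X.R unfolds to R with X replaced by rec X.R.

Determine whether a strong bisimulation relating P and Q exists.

Reachable graph of P (8 states):
  s0 = (a.b.(0 | 0))\{b} + a.(b.b.0 | (b.0 + a.0)) → ··a··> s1, ··a··> s2
  s1 = (b.(0 | 0))\{b} → ·
  s2 = b.b.0 | (b.0 + a.0) → ··a··> s3, ··b··> s3, ··b··> s4
  s3 = b.b.0 | 0 → ··b··> s5
  s4 = b.0 | (b.0 + a.0) → ··a··> s5, ··b··> s5, ··b··> s6
  s5 = b.0 | 0 → ··b··> s7
  s6 = 0 | (b.0 + a.0) → ··a··> s7, ··b··> s7
  s7 = 0 | 0 → ·
Reachable graph of Q (8 states):
  t0 = (a.b.(0 | 0))\{b} + a.(b.b.0 | (a.0 + a.0)) → ··a··> t1, ··a··> t2
  t1 = (b.(0 | 0))\{b} → ·
  t2 = b.b.0 | (a.0 + a.0) → ··a··> t3, ··b··> t4
  t3 = b.b.0 | 0 → ··b··> t5
  t4 = b.0 | (a.0 + a.0) → ··a··> t5, ··b··> t6
  t5 = b.0 | 0 → ··b··> t7
  t6 = 0 | (a.0 + a.0) → ··a··> t7
  t7 = 0 | 0 → ·
Partition-refinement fixed point:
  B0 = {s0}
  B1 = {s1, s7, t1, t7}
  B2 = {s2}
  B3 = {s3, t3}
  B4 = {s5, t5}
  B5 = {s4}
  B6 = {s6}
  B7 = {t0}
  B8 = {t2}
  B9 = {t4}
  B10 = {t6}
s0 ∈ B0, t0 ∈ B7 → different blocks

P ≁ Q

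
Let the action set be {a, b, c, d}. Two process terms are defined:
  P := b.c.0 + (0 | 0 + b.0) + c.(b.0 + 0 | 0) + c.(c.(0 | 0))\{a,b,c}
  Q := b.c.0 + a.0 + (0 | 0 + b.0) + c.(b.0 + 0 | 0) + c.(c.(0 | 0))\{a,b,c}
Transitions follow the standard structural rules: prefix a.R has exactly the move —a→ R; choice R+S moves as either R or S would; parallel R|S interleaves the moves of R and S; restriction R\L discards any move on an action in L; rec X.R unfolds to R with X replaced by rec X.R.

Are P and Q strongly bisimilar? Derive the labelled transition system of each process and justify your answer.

NO

LTS(P): 5 reachable states
  m0 = b.c.0 + (0 | 0 + b.0) + c.(b.0 + 0 | 0) + c.(c.(0 | 0))\{a,b,c} ⊢ =b=> m1, =b=> m2, =c=> m3, =c=> m4
  m1 = 0 ⊢ deadlocked
  m2 = c.0 ⊢ =c=> m1
  m3 = (c.(0 | 0))\{a,b,c} ⊢ deadlocked
  m4 = b.0 + 0 | 0 ⊢ =b=> m1
LTS(Q): 5 reachable states
  n0 = b.c.0 + a.0 + (0 | 0 + b.0) + c.(b.0 + 0 | 0) + c.(c.(0 | 0))\{a,b,c} ⊢ =a=> n1, =b=> n1, =b=> n2, =c=> n3, =c=> n4
  n1 = 0 ⊢ deadlocked
  n2 = c.0 ⊢ =c=> n1
  n3 = (c.(0 | 0))\{a,b,c} ⊢ deadlocked
  n4 = b.0 + 0 | 0 ⊢ =b=> n1
Partition-refinement fixed point:
  B0 = {m0}
  B1 = {m4, n4}
  B2 = {m1, m3, n1, n3}
  B3 = {m2, n2}
  B4 = {n0}
m0 ∈ B0, n0 ∈ B4 → different blocks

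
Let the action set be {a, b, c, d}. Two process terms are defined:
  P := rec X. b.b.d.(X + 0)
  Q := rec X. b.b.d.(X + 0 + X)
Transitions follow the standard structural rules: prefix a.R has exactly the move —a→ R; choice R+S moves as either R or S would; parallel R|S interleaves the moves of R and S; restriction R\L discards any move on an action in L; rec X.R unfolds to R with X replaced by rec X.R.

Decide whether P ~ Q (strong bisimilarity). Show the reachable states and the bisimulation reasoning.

LTS(P): 4 reachable states
  p0 = rec X. b.b.d.(X + 0) ⊢ —b→ p1
  p1 = b.d.((rec X. b.b.d.(X + 0)) + 0) ⊢ —b→ p2
  p2 = d.((rec X. b.b.d.(X + 0)) + 0) ⊢ —d→ p3
  p3 = (rec X. b.b.d.(X + 0)) + 0 ⊢ —b→ p1
LTS(Q): 4 reachable states
  q0 = rec X. b.b.d.(X + 0 + X) ⊢ —b→ q1
  q1 = b.d.((rec X. b.b.d.(X + 0 + X)) + 0 + (rec X. b.b.d.(X + 0 + X))) ⊢ —b→ q2
  q2 = d.((rec X. b.b.d.(X + 0 + X)) + 0 + (rec X. b.b.d.(X + 0 + X))) ⊢ —d→ q3
  q3 = (rec X. b.b.d.(X + 0 + X)) + 0 + (rec X. b.b.d.(X + 0 + X)) ⊢ —b→ q1
Partition-refinement fixed point:
  B0 = {p0, p3, q0, q3}
  B1 = {p1, q1}
  B2 = {p2, q2}
p0 ∈ B0, q0 ∈ B0 → same block

bisimilar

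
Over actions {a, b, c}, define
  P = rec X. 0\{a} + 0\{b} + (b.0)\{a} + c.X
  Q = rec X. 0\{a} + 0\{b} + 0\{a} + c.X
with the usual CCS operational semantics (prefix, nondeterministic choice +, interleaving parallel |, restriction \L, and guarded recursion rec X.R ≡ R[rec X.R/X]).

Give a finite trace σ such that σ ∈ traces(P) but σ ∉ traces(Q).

b

Reachable graph of P (2 states):
  s0 = rec X. 0\{a} + 0\{b} + (b.0)\{a} + c.X ⊢ —b→ s1, —c→ s0
  s1 = 0\{a} ⊢ ·
Reachable graph of Q (1 states):
  t0 = rec X. 0\{a} + 0\{b} + 0\{a} + c.X ⊢ —c→ t0
Executing b from P (initial set {s0}):
  step 1 (b): {s1}
  P completes σ.
Executing b from Q (initial set {t0}):
  step 1 (b): ∅ (Q stuck)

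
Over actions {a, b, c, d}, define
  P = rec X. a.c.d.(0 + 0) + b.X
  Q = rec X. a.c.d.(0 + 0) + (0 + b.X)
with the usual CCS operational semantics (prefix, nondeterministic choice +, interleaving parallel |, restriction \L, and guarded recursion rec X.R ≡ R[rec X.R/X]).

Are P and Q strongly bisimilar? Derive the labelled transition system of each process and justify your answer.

YES

Reachable graph of P (4 states):
  m0 = rec X. a.c.d.(0 + 0) + b.X has moves —a→ m1, —b→ m0
  m1 = c.d.(0 + 0) has moves —c→ m2
  m2 = d.(0 + 0) has moves —d→ m3
  m3 = 0 + 0 has moves stopped
Reachable graph of Q (4 states):
  n0 = rec X. a.c.d.(0 + 0) + (0 + b.X) has moves —a→ n1, —b→ n0
  n1 = c.d.(0 + 0) has moves —c→ n2
  n2 = d.(0 + 0) has moves —d→ n3
  n3 = 0 + 0 has moves stopped
Bisimilarity quotient blocks:
  B0 = {m0, n0}
  B1 = {m1, n1}
  B2 = {m2, n2}
  B3 = {m3, n3}
m0 ∈ B0, n0 ∈ B0 → same block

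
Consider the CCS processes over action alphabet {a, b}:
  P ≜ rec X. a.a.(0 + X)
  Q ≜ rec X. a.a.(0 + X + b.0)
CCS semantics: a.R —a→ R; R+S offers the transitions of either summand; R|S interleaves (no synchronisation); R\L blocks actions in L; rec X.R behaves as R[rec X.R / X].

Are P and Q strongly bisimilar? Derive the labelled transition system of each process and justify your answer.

NO

P's transition system — 3 states:
  p0 = rec X. a.a.(0 + X) | -a-> p1
  p1 = a.(0 + (rec X. a.a.(0 + X))) | -a-> p2
  p2 = 0 + (rec X. a.a.(0 + X)) | -a-> p1
Q's transition system — 4 states:
  q0 = rec X. a.a.(0 + X + b.0) | -a-> q1
  q1 = a.(0 + (rec X. a.a.(0 + X + b.0)) + b.0) | -a-> q2
  q2 = 0 + (rec X. a.a.(0 + X + b.0)) + b.0 | -a-> q1, -b-> q3
  q3 = 0 | stopped
Coarsest stable partition (strong bisimilarity classes):
  B0 = {p0, p1, p2}
  B1 = {q0}
  B2 = {q1}
  B3 = {q2}
  B4 = {q3}
p0 ∈ B0, q0 ∈ B1 → different blocks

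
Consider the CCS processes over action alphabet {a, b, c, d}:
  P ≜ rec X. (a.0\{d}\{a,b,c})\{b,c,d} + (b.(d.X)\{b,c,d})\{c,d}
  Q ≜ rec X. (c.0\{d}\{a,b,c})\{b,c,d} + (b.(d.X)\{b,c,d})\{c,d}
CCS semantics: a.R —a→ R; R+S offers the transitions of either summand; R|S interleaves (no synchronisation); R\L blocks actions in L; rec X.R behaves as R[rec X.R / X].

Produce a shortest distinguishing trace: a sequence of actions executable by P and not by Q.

a

Reachable graph of P (3 states):
  s0 = rec X. (a.0\{d}\{a,b,c})\{b,c,d} + (b.(d.X)\{b,c,d})\{c,d} → --a--▸ s1, --b--▸ s2
  s1 = 0\{d}\{a,b,c}\{b,c,d} → deadlocked
  s2 = (d.(rec X. (a.0\{d}\{a,b,c})\{b,c,d} + (b.(d.X)\{b,c,d})\{c,d}))\{b,c,d}\{c,d} → deadlocked
Reachable graph of Q (2 states):
  t0 = rec X. (c.0\{d}\{a,b,c})\{b,c,d} + (b.(d.X)\{b,c,d})\{c,d} → --b--▸ t1
  t1 = (d.(rec X. (c.0\{d}\{a,b,c})\{b,c,d} + (b.(d.X)\{b,c,d})\{c,d}))\{b,c,d}\{c,d} → deadlocked
Trace ⟨a⟩ through P, begin at {s0}:
  step 1 (a): {s1}
  — P admits the full trace.
Trace ⟨a⟩ through Q, begin at {t0}:
  step 1 (a): no successor for Q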